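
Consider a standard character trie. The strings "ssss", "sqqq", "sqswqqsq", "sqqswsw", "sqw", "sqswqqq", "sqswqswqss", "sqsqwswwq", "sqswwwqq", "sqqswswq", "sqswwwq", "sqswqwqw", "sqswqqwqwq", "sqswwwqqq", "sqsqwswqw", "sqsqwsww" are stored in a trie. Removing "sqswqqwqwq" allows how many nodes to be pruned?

4

A node on "sqswqqwqwq"'s path can go only if nothing else ends at it or branches off below it.
The suffix "wqwq" (4 nodes) is used only by "sqswqqwqwq"; the node for "sqswqq" still has the child "s", so pruning stops there.
Nodes removed: 4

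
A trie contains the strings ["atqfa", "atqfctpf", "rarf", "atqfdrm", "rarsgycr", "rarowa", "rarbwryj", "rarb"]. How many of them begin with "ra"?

Traverse to the node for "ra", then collect every word in that subtree.
Words under "ra": rarb, rarbwryj, rarf, rarowa, rarsgycr
Count: 5

5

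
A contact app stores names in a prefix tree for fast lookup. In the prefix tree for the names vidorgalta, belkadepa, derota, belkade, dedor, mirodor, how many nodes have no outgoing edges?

5

A leaf is a node with no children — equivalently, the end of a word that is not a proper prefix of any other stored word.
Those words: "belkadepa", "dedor", "derota", "mirodor", "vidorgalta"
Leaf count: 5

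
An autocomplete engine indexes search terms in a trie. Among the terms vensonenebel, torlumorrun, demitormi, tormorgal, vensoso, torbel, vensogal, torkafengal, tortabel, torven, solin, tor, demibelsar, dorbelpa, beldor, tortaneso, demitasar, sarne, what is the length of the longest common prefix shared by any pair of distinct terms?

5

The deepest shared node is where two words last agree before diverging.
e.g. "demitasar" and "demitormi" share the prefix "demit" of length 5; no pair shares a longer one.
Longest shared-prefix length: 5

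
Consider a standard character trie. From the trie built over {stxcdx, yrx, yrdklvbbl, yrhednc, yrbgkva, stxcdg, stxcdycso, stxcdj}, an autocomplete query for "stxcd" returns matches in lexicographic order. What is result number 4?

stxcdycso

DFS of the "stxcd" subtree visits, in order: "stxcdg", "stxcdj", "stxcdx", "stxcdycso"
Position 4: stxcdycso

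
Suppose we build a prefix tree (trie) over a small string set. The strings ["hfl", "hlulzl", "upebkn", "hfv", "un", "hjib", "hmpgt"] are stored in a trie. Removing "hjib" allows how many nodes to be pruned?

3

A node on "hjib"'s path can go only if nothing else ends at it or branches off below it.
The suffix "jib" (3 nodes) is used only by "hjib"; the node for "h" still has the child "f", so pruning stops there.
Nodes removed: 3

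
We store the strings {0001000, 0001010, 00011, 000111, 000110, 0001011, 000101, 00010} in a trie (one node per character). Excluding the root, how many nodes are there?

13

For each word, the new-node count is its length minus the longest prefix already in the trie:
  "0001000" → 7 new (0, 0, 0, 1, 0, 0, 0)
  "0001010" → prefix "00010" already present; 2 new (1, 0)
  "00011" → prefix "0001" already present; 1 new (1)
  "000111" → prefix "00011" already present; 1 new (1)
  "000110" → prefix "00011" already present; 1 new (0)
  "0001011" → prefix "000101" already present; 1 new (1)
  "000101" → prefix "000101" already present; 0 new (none)
  "00010" → prefix "00010" already present; 0 new (none)
Total nodes = 7 + 2 + 1 + 1 + 1 + 1 + 0 + 0 = 13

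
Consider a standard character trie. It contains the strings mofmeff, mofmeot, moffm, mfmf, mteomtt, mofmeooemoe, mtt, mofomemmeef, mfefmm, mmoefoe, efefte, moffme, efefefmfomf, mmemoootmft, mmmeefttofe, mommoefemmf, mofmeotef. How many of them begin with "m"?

Traverse to the node for "m", then collect every word in that subtree.
Words under "m": mfefmm, mfmf, mmemoootmft, mmmeefttofe, mmoefoe, moffm, moffme, mofmeff, mofmeooemoe, mofmeot, mofmeotef, mofomemmeef, mommoefemmf, mteomtt, mtt
Count: 15

15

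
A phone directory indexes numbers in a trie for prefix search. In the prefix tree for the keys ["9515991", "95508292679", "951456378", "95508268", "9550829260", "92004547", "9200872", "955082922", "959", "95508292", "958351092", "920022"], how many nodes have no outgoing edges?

11

Leaves are exactly the stored words that no other stored word extends.
Those words: "920022", "92004547", "9200872", "951456378", "9515991", "95508268", "955082922", "9550829260", "95508292679", "958351092", "959"
Leaf count: 11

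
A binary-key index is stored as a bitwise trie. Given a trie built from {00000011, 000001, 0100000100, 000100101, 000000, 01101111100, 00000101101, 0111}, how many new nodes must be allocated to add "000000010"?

3

"000000" is already a path in the trie; the remaining "010" must be added.
New nodes needed: |"000000010"| − 6 = 9 − 6 = 3.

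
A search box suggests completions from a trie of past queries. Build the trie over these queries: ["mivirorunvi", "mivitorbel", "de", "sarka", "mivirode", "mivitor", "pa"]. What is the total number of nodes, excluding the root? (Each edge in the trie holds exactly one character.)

28

Trie structure (* marks end of a word):
(root)
├─ d
│  └─ e *
├─ m
│  └─ i
│     └─ v
│        └─ i
│           ├─ r
│           │  └─ o
│           │     ├─ d
│           │     │  └─ e *
│           │     └─ r
│           │        └─ u
│           │           └─ n
│           │              └─ v
│           │                 └─ i *
│           └─ t
│              └─ o
│                 └─ r *
│                    └─ b
│                       └─ e
│                          └─ l *
├─ p
│  └─ a *
└─ s
   └─ a
      └─ r
         └─ k
            └─ a *
Counting every labelled node above: 28.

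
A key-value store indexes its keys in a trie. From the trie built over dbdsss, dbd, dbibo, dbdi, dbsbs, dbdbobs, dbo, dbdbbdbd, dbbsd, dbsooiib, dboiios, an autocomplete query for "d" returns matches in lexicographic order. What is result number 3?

dbdbbdbd

Filter for "d…" and sort: "dbbsd", "dbd", "dbdbbdbd", "dbdbobs", "dbdi", "dbdsss", "dbibo", "dbo", "dboiios", "dbsbs", "dbsooiib"
The 3rd is dbdbbdbd.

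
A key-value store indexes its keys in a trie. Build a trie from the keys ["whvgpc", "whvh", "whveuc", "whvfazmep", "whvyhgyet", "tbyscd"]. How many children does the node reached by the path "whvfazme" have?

Follow the path "whvfazme" to its node, then look at its outgoing edges.
Distinct next characters after "whvfazme": p.
That node has 1 child edge.

1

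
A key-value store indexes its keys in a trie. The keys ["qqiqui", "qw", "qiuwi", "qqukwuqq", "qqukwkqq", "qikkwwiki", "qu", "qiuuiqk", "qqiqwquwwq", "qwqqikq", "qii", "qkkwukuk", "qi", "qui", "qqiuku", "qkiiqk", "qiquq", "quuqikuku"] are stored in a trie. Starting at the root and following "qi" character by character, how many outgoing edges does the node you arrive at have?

Follow the path "qi" to its node, then look at its outgoing edges.
Characters that immediately follow "qi" among the stored strings: {i, k, q, u}.
That node has 4 child edges.

4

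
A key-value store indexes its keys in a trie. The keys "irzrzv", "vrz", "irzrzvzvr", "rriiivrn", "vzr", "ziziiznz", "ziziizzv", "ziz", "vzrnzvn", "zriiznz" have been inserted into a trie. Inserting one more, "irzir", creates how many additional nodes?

The longest prefix of "irzir" already in the trie is "irz" (length 3).
New nodes needed: |"irzir"| − 3 = 5 − 3 = 2.

2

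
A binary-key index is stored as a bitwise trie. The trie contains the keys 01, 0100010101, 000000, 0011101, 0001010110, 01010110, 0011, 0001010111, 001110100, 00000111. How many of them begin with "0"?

10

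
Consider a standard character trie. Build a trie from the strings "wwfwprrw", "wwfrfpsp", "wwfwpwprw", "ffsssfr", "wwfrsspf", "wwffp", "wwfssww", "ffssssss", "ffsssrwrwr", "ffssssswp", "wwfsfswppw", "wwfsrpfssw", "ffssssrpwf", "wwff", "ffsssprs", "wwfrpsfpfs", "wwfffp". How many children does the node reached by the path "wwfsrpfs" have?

1

Follow the path "wwfsrpfs" to its node, then look at its outgoing edges.
Characters that immediately follow "wwfsrpfs" among the stored strings: {s}.
That node has 1 child edge.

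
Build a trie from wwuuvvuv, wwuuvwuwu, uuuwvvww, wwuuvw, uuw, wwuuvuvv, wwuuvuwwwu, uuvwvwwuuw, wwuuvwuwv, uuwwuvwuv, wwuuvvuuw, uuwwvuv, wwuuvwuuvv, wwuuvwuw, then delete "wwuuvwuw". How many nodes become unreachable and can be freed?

A node on "wwuuvwuw"'s path can go only if nothing else ends at it or branches off below it.
Every node on "wwuuvwuw" is still needed (e.g. by "wwuuvwuwu"), so nothing is freed.
Nodes removed: 0

0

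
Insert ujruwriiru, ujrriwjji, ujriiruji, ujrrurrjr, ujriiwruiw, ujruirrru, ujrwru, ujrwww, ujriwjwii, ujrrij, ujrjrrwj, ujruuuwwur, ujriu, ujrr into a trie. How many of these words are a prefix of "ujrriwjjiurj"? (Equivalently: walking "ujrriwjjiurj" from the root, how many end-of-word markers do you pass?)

2

Check each prefix of "ujrriwjjiurj" against the stored set — each match is an end-marker on the path.
Prefixes of the query that are stored words: "ujrr", "ujrriwjji"
Count: 2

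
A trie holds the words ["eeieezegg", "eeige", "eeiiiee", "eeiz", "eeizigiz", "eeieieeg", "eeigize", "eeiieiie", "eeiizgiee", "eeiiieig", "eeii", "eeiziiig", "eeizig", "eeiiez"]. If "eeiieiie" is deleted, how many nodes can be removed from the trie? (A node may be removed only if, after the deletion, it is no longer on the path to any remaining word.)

3

A node on "eeiieiie"'s path can go only if nothing else ends at it or branches off below it.
The suffix "iie" (3 nodes) is used only by "eeiieiie"; the node for "eeiie" still has the child "z", so pruning stops there.
Nodes removed: 3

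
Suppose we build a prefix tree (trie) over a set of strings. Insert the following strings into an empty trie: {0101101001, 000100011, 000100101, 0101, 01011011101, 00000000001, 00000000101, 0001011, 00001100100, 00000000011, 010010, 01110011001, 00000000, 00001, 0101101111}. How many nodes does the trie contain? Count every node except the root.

Insert word by word; a character creates a node only if that edge doesn't already exist:
  "0101101001" → 10 new (0, 1, 0, 1, 1, 0, 1, 0, 0, 1)
  "000100011" → prefix "0" already present; 8 new (0, 0, 1, 0, 0, 0, 1, 1)
  "000100101" → prefix "000100" already present; 3 new (1, 0, 1)
  "0101" → prefix "0101" already present; 0 new (none)
  "01011011101" → prefix "0101101" already present; 4 new (1, 1, 0, 1)
  "00000000001" → prefix "000" already present; 8 new (0, 0, 0, 0, 0, 0, 0, 1)
  "00000000101" → prefix "00000000" already present; 3 new (1, 0, 1)
  "0001011" → prefix "00010" already present; 2 new (1, 1)
  "00001100100" → prefix "0000" already present; 7 new (1, 1, 0, 0, 1, 0, 0)
  "00000000011" → prefix "000000000" already present; 2 new (1, 1)
  "010010" → prefix "010" already present; 3 new (0, 1, 0)
  "01110011001" → prefix "01" already present; 9 new (1, 1, 0, 0, 1, 1, 0, 0, 1)
  "00000000" → prefix "00000000" already present; 0 new (none)
  "00001" → prefix "00001" already present; 0 new (none)
  "0101101111" → prefix "010110111" already present; 1 new (1)
Total nodes = 10 + 8 + 3 + 0 + 4 + 8 + 3 + 2 + 7 + 2 + 3 + 9 + 0 + 0 + 1 = 60

60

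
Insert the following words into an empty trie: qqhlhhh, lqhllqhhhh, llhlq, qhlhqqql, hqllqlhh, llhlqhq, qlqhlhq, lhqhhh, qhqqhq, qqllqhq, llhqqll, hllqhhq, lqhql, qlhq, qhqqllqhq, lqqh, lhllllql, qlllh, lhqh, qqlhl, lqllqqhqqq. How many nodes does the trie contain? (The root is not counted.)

98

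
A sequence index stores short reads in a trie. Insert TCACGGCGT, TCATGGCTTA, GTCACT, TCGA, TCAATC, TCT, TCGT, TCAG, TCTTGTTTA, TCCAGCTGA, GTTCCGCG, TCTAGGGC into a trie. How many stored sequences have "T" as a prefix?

10

Filter for entries beginning with "T":
Words under "T": TCAATC, TCACGGCGT, TCAG, TCATGGCTTA, TCCAGCTGA, TCGA, TCGT, TCT, TCTAGGGC, TCTTGTTTA
Count: 10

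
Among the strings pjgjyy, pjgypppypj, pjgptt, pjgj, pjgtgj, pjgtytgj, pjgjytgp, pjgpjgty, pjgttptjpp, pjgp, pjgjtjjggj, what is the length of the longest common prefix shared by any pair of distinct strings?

5

Equivalently: take the maximum, over all pairs, of their longest common prefix length.
e.g. "pjgjytgp" and "pjgjyy" share the prefix "pjgjy" of length 5; no pair shares a longer one.
Longest shared-prefix length: 5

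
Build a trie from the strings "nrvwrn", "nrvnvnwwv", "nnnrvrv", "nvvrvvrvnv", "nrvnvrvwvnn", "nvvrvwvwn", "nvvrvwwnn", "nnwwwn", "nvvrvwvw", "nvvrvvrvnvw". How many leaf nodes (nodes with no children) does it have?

8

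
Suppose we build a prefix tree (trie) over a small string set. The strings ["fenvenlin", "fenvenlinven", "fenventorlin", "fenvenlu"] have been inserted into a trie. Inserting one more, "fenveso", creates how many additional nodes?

The longest prefix of "fenveso" already in the trie is "fenve" (length 5).
New nodes needed: |"fenveso"| − 5 = 7 − 5 = 2.

2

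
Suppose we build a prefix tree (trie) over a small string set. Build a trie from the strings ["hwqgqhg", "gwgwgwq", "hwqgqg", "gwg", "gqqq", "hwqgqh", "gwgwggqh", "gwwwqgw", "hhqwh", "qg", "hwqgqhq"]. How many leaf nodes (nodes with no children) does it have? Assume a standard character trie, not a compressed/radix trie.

9

A leaf is a node with no children — equivalently, the end of a word that is not a proper prefix of any other stored word.
Those words: "gqqq", "gwgwggqh", "gwgwgwq", "gwwwqgw", "hhqwh", "hwqgqg", "hwqgqhg", "hwqgqhq", "qg"
Leaf count: 9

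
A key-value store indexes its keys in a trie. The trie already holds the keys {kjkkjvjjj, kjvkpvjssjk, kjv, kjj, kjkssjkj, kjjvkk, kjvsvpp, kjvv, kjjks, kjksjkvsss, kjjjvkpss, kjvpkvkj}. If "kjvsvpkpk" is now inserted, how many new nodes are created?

3

Walking "kjvsvpkpk" from the root, the first 6 characters ("kjvsvp") follow existing edges; "k" is the first miss.
So 9 − 6 = 3 new nodes.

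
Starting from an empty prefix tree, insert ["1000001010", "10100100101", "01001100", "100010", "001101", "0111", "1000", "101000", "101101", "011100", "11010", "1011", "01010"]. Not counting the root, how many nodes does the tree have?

Trace insertions, counting only characters that open a new branch:
  "1000001010" → 10 new (1, 0, 0, 0, 0, 0, 1, 0, 1, 0)
  "10100100101" → prefix "10" already present; 9 new (1, 0, 0, 1, 0, 0, 1, 0, 1)
  "01001100" → 8 new (0, 1, 0, 0, 1, 1, 0, 0)
  "100010" → prefix "1000" already present; 2 new (1, 0)
  "001101" → prefix "0" already present; 5 new (0, 1, 1, 0, 1)
  "0111" → prefix "01" already present; 2 new (1, 1)
  "1000" → prefix "1000" already present; 0 new (none)
  "101000" → prefix "10100" already present; 1 new (0)
  "101101" → prefix "101" already present; 3 new (1, 0, 1)
  "011100" → prefix "0111" already present; 2 new (0, 0)
  "11010" → prefix "1" already present; 4 new (1, 0, 1, 0)
  "1011" → prefix "1011" already present; 0 new (none)
  "01010" → prefix "010" already present; 2 new (1, 0)
Total nodes = 10 + 9 + 8 + 2 + 5 + 2 + 0 + 1 + 3 + 2 + 4 + 0 + 2 = 48

48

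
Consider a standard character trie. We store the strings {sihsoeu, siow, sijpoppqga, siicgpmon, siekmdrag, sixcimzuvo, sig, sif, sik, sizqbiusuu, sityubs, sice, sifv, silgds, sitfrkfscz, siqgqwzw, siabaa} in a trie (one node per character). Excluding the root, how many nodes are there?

79

Trace insertions, counting only characters that open a new branch:
  "sihsoeu" → 7 new (s, i, h, s, o, e, u)
  "siow" → prefix "si" already present; 2 new (o, w)
  "sijpoppqga" → prefix "si" already present; 8 new (j, p, o, p, p, q, g, a)
  "siicgpmon" → prefix "si" already present; 7 new (i, c, g, p, m, o, n)
  "siekmdrag" → prefix "si" already present; 7 new (e, k, m, d, r, a, g)
  "sixcimzuvo" → prefix "si" already present; 8 new (x, c, i, m, z, u, v, o)
  "sig" → prefix "si" already present; 1 new (g)
  "sif" → prefix "si" already present; 1 new (f)
  "sik" → prefix "si" already present; 1 new (k)
  "sizqbiusuu" → prefix "si" already present; 8 new (z, q, b, i, u, s, u, u)
  "sityubs" → prefix "si" already present; 5 new (t, y, u, b, s)
  "sice" → prefix "si" already present; 2 new (c, e)
  "sifv" → prefix "sif" already present; 1 new (v)
  "silgds" → prefix "si" already present; 4 new (l, g, d, s)
  "sitfrkfscz" → prefix "sit" already present; 7 new (f, r, k, f, s, c, z)
  "siqgqwzw" → prefix "si" already present; 6 new (q, g, q, w, z, w)
  "siabaa" → prefix "si" already present; 4 new (a, b, a, a)
Total nodes = 7 + 2 + 8 + 7 + 7 + 8 + 1 + 1 + 1 + 8 + 5 + 2 + 1 + 4 + 7 + 6 + 4 = 79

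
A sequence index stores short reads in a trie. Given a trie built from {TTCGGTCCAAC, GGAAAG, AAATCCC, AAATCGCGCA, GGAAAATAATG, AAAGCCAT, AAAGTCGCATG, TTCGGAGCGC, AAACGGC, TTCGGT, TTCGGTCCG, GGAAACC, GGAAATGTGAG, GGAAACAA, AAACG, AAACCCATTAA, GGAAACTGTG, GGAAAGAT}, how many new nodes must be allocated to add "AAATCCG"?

Walking "AAATCCG" from the root, the first 6 characters ("AAATCC") follow existing edges; "G" is the first miss.
Each of the 1 remaining characters creates one node.

1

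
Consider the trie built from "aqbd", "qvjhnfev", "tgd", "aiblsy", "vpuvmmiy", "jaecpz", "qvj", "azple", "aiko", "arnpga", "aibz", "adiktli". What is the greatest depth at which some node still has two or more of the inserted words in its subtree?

The deepest shared node is where two words last agree before diverging.
e.g. "aiblsy" and "aibz" share the prefix "aib" of length 3; no pair shares a longer one.
Longest shared-prefix length: 3

3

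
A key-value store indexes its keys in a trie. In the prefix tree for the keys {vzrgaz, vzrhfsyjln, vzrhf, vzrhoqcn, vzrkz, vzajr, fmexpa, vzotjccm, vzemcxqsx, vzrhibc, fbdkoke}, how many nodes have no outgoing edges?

10

Leaves are exactly the stored words that no other stored word extends.
Those words: "fbdkoke", "fmexpa", "vzajr", "vzemcxqsx", "vzotjccm", "vzrgaz", "vzrhfsyjln", "vzrhibc", "vzrhoqcn", "vzrkz"
Leaf count: 10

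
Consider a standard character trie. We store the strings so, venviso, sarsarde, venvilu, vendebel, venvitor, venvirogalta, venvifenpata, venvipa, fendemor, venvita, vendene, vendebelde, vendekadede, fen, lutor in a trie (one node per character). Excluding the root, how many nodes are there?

66

Trace insertions, counting only characters that open a new branch:
  "so" → 2 new (s, o)
  "venviso" → 7 new (v, e, n, v, i, s, o)
  "sarsarde" → prefix "s" already present; 7 new (a, r, s, a, r, d, e)
  "venvilu" → prefix "venvi" already present; 2 new (l, u)
  "vendebel" → prefix "ven" already present; 5 new (d, e, b, e, l)
  "venvitor" → prefix "venvi" already present; 3 new (t, o, r)
  "venvirogalta" → prefix "venvi" already present; 7 new (r, o, g, a, l, t, a)
  "venvifenpata" → prefix "venvi" already present; 7 new (f, e, n, p, a, t, a)
  "venvipa" → prefix "venvi" already present; 2 new (p, a)
  "fendemor" → 8 new (f, e, n, d, e, m, o, r)
  "venvita" → prefix "venvit" already present; 1 new (a)
  "vendene" → prefix "vende" already present; 2 new (n, e)
  "vendebelde" → prefix "vendebel" already present; 2 new (d, e)
  "vendekadede" → prefix "vende" already present; 6 new (k, a, d, e, d, e)
  "fen" → prefix "fen" already present; 0 new (none)
  "lutor" → 5 new (l, u, t, o, r)
Total nodes = 2 + 7 + 7 + 2 + 5 + 3 + 7 + 7 + 2 + 8 + 1 + 2 + 2 + 6 + 0 + 5 = 66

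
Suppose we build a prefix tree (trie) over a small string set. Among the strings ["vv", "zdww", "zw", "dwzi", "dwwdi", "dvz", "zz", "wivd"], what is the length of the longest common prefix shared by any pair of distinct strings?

The deepest shared node is where two words last agree before diverging.
e.g. "dwwdi" and "dwzi" share the prefix "dw" of length 2; no pair shares a longer one.
Longest shared-prefix length: 2

2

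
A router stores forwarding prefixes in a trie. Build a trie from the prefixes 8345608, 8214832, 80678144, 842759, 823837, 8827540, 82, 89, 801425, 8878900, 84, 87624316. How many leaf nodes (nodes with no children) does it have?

10

A leaf is a node with no children — equivalently, the end of a word that is not a proper prefix of any other stored word.
Those words: "801425", "80678144", "8214832", "823837", "8345608", "842759", "87624316", "8827540", "8878900", "89"
Leaf count: 10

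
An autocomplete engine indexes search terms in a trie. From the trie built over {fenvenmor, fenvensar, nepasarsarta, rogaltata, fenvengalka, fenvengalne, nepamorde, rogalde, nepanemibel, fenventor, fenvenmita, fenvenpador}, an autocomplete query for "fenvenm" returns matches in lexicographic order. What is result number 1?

Words with prefix "fenvenm", in lexicographic order: "fenvenmita", "fenvenmor"
The 1st is fenvenmita.

fenvenmita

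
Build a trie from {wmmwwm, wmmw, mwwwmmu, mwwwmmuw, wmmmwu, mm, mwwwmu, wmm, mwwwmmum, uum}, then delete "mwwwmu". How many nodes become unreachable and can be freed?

Walk "mwwwmu" from the leaf back toward the root, removing each node that no remaining word uses.
The suffix "u" (1 node) is used only by "mwwwmu"; the node for "mwwwm" still has the child "m", so pruning stops there.
Nodes removed: 1

1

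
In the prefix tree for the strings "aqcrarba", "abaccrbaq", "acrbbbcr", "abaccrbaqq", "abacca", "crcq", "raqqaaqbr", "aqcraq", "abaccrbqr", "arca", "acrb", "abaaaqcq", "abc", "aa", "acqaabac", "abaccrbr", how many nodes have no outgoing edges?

14

A leaf is a node with no children — equivalently, the end of a word that is not a proper prefix of any other stored word.
Those words: "aa", "abaaaqcq", "abacca", "abaccrbaqq", "abaccrbqr", "abaccrbr", "abc", "acqaabac", "acrbbbcr", "aqcraq", "aqcrarba", "arca", "crcq", "raqqaaqbr"
Leaf count: 14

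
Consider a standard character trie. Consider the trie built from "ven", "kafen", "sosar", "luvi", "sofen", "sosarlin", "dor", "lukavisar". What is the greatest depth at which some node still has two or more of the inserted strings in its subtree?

The deepest shared node is where two words last agree before diverging.
e.g. "sosar" and "sosarlin" share the prefix "sosar" of length 5; no pair shares a longer one.
Longest shared-prefix length: 5

5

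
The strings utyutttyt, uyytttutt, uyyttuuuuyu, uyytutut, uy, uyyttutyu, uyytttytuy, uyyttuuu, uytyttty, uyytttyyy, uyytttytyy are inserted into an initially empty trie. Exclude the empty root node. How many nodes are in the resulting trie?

44

Insert word by word; a character creates a node only if that edge doesn't already exist:
  "utyutttyt" → 9 new (u, t, y, u, t, t, t, y, t)
  "uyytttutt" → prefix "u" already present; 8 new (y, y, t, t, t, u, t, t)
  "uyyttuuuuyu" → prefix "uyytt" already present; 6 new (u, u, u, u, y, u)
  "uyytutut" → prefix "uyyt" already present; 4 new (u, t, u, t)
  "uy" → prefix "uy" already present; 0 new (none)
  "uyyttutyu" → prefix "uyyttu" already present; 3 new (t, y, u)
  "uyytttytuy" → prefix "uyyttt" already present; 4 new (y, t, u, y)
  "uyyttuuu" → prefix "uyyttuuu" already present; 0 new (none)
  "uytyttty" → prefix "uy" already present; 6 new (t, y, t, t, t, y)
  "uyytttyyy" → prefix "uyyttty" already present; 2 new (y, y)
  "uyytttytyy" → prefix "uyytttyt" already present; 2 new (y, y)
Total nodes = 9 + 8 + 6 + 4 + 0 + 3 + 4 + 0 + 6 + 2 + 2 = 44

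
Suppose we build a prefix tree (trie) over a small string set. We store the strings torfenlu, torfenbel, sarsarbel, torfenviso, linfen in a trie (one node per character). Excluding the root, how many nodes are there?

30

Insert word by word; a character creates a node only if that edge doesn't already exist:
  "torfenlu" → 8 new (t, o, r, f, e, n, l, u)
  "torfenbel" → prefix "torfen" already present; 3 new (b, e, l)
  "sarsarbel" → 9 new (s, a, r, s, a, r, b, e, l)
  "torfenviso" → prefix "torfen" already present; 4 new (v, i, s, o)
  "linfen" → 6 new (l, i, n, f, e, n)
Total nodes = 8 + 3 + 9 + 4 + 6 = 30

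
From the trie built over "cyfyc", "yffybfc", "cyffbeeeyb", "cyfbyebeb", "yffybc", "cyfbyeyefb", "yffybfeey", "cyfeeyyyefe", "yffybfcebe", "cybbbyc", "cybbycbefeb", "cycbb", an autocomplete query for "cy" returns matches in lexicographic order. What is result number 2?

cybbycbefeb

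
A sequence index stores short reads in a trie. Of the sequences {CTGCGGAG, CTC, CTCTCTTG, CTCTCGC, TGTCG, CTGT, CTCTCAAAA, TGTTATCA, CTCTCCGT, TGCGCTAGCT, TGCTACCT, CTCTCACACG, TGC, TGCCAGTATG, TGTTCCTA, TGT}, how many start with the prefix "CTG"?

Traverse to the node for "CTG", then collect every word in that subtree.
Matches: "CTGCGGAG", "CTGT"
Count: 2

2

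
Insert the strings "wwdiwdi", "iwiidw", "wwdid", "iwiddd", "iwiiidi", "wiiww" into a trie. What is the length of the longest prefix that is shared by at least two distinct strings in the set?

Equivalently: take the maximum, over all pairs, of their longest common prefix length.
"iwiidw" and "iwiiidi" agree on "iwii" (4 characters) before diverging; nothing deeper is shared.
Longest shared-prefix length: 4

4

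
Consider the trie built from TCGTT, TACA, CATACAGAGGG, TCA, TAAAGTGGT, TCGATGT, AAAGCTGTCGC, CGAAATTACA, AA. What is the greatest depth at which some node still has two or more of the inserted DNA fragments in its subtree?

3

Equivalently: take the maximum, over all pairs, of their longest common prefix length.
e.g. "TCGATGT" and "TCGTT" share the prefix "TCG" of length 3; no pair shares a longer one.
Longest shared-prefix length: 3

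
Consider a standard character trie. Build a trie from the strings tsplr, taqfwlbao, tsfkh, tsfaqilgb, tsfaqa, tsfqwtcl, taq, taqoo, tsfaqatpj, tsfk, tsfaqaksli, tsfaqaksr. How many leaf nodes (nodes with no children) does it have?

A leaf is a node with no children — equivalently, the end of a word that is not a proper prefix of any other stored word.
Those words: "taqfwlbao", "taqoo", "tsfaqaksli", "tsfaqaksr", "tsfaqatpj", "tsfaqilgb", "tsfkh", "tsfqwtcl", "tsplr"
Leaf count: 9

9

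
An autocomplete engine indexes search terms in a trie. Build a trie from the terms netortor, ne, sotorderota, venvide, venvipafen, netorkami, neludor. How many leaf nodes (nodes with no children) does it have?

6

A leaf is a node with no children — equivalently, the end of a word that is not a proper prefix of any other stored word.
Those words: "neludor", "netorkami", "netortor", "sotorderota", "venvide", "venvipafen"
Leaf count: 6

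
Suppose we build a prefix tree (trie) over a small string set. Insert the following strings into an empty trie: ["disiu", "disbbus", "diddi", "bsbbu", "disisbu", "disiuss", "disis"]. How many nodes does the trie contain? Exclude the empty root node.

Trie structure (* marks end of a word):
(root)
├─ b
│  └─ s
│     └─ b
│        └─ b
│           └─ u *
└─ d
   └─ i
      ├─ d
      │  └─ d
      │     └─ i *
      └─ s
         ├─ b
         │  └─ b
         │     └─ u
         │        └─ s *
         └─ i
            ├─ s *
            │  └─ b
            │     └─ u *
            └─ u *
               └─ s
                  └─ s *
Counting every labelled node above: 22.

22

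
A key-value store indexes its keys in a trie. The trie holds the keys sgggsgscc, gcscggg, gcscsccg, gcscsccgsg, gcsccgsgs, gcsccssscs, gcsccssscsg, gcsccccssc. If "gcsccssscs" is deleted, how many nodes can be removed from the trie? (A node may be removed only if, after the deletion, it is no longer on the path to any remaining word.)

Walk "gcsccssscs" from the leaf back toward the root, removing each node that no remaining word uses.
Every node on "gcsccssscs" is still needed (e.g. by "gcsccssscsg"), so nothing is freed.
Nodes removed: 0

0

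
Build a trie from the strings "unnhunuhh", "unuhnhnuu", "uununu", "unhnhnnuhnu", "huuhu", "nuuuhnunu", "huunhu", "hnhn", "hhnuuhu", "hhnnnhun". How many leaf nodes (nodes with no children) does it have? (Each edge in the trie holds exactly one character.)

10

Leaves are exactly the stored words that no other stored word extends.
Those words: "hhnnnhun", "hhnuuhu", "hnhn", "huuhu", "huunhu", "nuuuhnunu", "unhnhnnuhnu", "unnhunuhh", "unuhnhnuu", "uununu"
Leaf count: 10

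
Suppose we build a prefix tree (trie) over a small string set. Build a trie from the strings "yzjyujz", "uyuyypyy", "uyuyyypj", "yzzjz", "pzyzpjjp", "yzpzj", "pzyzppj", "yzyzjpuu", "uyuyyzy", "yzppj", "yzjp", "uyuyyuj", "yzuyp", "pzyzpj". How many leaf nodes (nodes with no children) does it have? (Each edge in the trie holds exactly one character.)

Leaves are exactly the stored words that no other stored word extends.
Those words: "pzyzpjjp", "pzyzppj", "uyuyypyy", "uyuyyuj", "uyuyyypj", "uyuyyzy", "yzjp", "yzjyujz", "yzppj", "yzpzj", "yzuyp", "yzyzjpuu", "yzzjz"
Leaf count: 13

13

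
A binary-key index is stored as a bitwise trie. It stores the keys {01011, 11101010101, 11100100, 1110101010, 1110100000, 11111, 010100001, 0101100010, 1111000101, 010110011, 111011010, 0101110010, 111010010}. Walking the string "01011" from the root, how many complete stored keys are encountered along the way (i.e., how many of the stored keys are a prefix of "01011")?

1

Traverse "01011" character by character; count nodes along the way that are marked as word ends.
Prefixes of the query that are stored words: "01011"
Count: 1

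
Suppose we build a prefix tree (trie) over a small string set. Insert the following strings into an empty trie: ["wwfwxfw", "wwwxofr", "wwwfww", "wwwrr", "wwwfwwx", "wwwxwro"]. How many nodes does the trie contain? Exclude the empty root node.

21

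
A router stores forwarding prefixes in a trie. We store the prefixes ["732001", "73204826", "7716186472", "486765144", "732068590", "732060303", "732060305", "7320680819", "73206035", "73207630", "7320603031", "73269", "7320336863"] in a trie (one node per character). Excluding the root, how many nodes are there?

Insert word by word; a character creates a node only if that edge doesn't already exist:
  "732001" → 6 new (7, 3, 2, 0, 0, 1)
  "73204826" → prefix "7320" already present; 4 new (4, 8, 2, 6)
  "7716186472" → prefix "7" already present; 9 new (7, 1, 6, 1, 8, 6, 4, 7, 2)
  "486765144" → 9 new (4, 8, 6, 7, 6, 5, 1, 4, 4)
  "732068590" → prefix "7320" already present; 5 new (6, 8, 5, 9, 0)
  "732060303" → prefix "73206" already present; 4 new (0, 3, 0, 3)
  "732060305" → prefix "73206030" already present; 1 new (5)
  "7320680819" → prefix "732068" already present; 4 new (0, 8, 1, 9)
  "73206035" → prefix "7320603" already present; 1 new (5)
  "73207630" → prefix "7320" already present; 4 new (7, 6, 3, 0)
  "7320603031" → prefix "732060303" already present; 1 new (1)
  "73269" → prefix "732" already present; 2 new (6, 9)
  "7320336863" → prefix "7320" already present; 6 new (3, 3, 6, 8, 6, 3)
Total nodes = 6 + 4 + 9 + 9 + 5 + 4 + 1 + 4 + 1 + 4 + 1 + 2 + 6 = 56

56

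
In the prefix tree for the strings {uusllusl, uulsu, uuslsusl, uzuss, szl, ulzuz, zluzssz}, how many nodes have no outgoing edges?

A leaf is a node with no children — equivalently, the end of a word that is not a proper prefix of any other stored word.
Those words: "szl", "ulzuz", "uulsu", "uusllusl", "uuslsusl", "uzuss", "zluzssz"
Leaf count: 7

7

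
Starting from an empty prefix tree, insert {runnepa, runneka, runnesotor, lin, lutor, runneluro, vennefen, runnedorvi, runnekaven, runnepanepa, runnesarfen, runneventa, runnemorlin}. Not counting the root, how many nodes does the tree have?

61

Trace insertions, counting only characters that open a new branch:
  "runnepa" → 7 new (r, u, n, n, e, p, a)
  "runneka" → prefix "runne" already present; 2 new (k, a)
  "runnesotor" → prefix "runne" already present; 5 new (s, o, t, o, r)
  "lin" → 3 new (l, i, n)
  "lutor" → prefix "l" already present; 4 new (u, t, o, r)
  "runneluro" → prefix "runne" already present; 4 new (l, u, r, o)
  "vennefen" → 8 new (v, e, n, n, e, f, e, n)
  "runnedorvi" → prefix "runne" already present; 5 new (d, o, r, v, i)
  "runnekaven" → prefix "runneka" already present; 3 new (v, e, n)
  "runnepanepa" → prefix "runnepa" already present; 4 new (n, e, p, a)
  "runnesarfen" → prefix "runnes" already present; 5 new (a, r, f, e, n)
  "runneventa" → prefix "runne" already present; 5 new (v, e, n, t, a)
  "runnemorlin" → prefix "runne" already present; 6 new (m, o, r, l, i, n)
Total nodes = 7 + 2 + 5 + 3 + 4 + 4 + 8 + 5 + 3 + 4 + 5 + 5 + 6 = 61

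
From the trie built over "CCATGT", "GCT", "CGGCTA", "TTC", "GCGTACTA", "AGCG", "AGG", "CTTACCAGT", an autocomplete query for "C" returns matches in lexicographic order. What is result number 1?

CCATGT

Filter for "C…" and sort: "CCATGT", "CGGCTA", "CTTACCAGT"
The 1st is CCATGT.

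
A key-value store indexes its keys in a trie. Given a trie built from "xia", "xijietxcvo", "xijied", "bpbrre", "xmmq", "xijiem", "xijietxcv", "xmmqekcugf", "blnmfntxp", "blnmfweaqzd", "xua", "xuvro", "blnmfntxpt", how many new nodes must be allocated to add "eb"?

"eb" shares no prefix with any stored word, so all 2 characters open new nodes.
2 − 0 = 2 new nodes.

2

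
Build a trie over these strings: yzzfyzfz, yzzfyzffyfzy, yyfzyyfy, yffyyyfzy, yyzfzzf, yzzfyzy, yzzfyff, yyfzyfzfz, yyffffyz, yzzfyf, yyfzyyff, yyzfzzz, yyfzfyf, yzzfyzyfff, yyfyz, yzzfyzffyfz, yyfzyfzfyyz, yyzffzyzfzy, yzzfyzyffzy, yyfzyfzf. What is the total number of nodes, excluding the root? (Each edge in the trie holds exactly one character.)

Count nodes per top-level branch (shared prefixes stored once):
  'y'-branch (yffyyyfzy, yyffffyz, yyfyz, yyfzfyf, yyfzyfzf, yyfzyfzfyyz, yyfzyfzfz, yyfzyyff, yyfzyyfy, yyzffzyzfzy, yyzfzzf, yyzfzzz, yzzfyf, yzzfyff, yzzfyzffyfz, yzzfyzffyfzy, yzzfyzfz, yzzfyzy, yzzfyzyfff, yzzfyzyffzy): 67 nodes
Sum: 67

67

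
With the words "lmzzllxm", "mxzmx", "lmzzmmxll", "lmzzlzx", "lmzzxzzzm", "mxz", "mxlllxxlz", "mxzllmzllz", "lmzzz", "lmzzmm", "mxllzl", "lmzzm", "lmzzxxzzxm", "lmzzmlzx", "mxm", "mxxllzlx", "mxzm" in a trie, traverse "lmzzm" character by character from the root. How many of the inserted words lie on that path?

Check each prefix of "lmzzm" against the stored set — each match is an end-marker on the path.
Prefixes of the query that are stored words: "lmzzm"
Count: 1

1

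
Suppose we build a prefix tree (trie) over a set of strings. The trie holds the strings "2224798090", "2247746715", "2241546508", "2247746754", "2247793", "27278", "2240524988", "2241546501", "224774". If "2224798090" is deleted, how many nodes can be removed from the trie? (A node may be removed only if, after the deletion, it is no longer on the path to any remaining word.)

8

A node on "2224798090"'s path can go only if nothing else ends at it or branches off below it.
The suffix "24798090" (8 nodes) is used only by "2224798090"; the node for "22" still has the child "4", so pruning stops there.
Nodes removed: 8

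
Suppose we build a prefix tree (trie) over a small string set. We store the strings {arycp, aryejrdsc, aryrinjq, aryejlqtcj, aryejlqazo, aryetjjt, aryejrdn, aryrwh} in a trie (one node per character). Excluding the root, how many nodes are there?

31

For each word, the new-node count is its length minus the longest prefix already in the trie:
  "arycp" → 5 new (a, r, y, c, p)
  "aryejrdsc" → prefix "ary" already present; 6 new (e, j, r, d, s, c)
  "aryrinjq" → prefix "ary" already present; 5 new (r, i, n, j, q)
  "aryejlqtcj" → prefix "aryej" already present; 5 new (l, q, t, c, j)
  "aryejlqazo" → prefix "aryejlq" already present; 3 new (a, z, o)
  "aryetjjt" → prefix "arye" already present; 4 new (t, j, j, t)
  "aryejrdn" → prefix "aryejrd" already present; 1 new (n)
  "aryrwh" → prefix "aryr" already present; 2 new (w, h)
Total nodes = 5 + 6 + 5 + 5 + 3 + 4 + 1 + 2 = 31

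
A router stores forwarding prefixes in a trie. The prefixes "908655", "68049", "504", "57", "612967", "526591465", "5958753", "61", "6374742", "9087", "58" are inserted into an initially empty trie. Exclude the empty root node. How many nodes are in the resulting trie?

Count nodes per top-level branch (shared prefixes stored once):
  '5'-branch (504, 526591465, 57, 58, 5958753): 19 nodes
  '6'-branch (61, 612967, 6374742, 68049): 16 nodes
  '9'-branch (908655, 9087): 7 nodes
Sum: 42

42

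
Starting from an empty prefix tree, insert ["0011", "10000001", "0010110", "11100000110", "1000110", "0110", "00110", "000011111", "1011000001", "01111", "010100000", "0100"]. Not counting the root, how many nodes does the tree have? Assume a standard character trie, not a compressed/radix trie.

Count nodes per top-level branch (shared prefixes stored once):
  '0'-branch (000011111, 0010110, 0011, 00110, 0100, 010100000, 0110, 01111): 29 nodes
  '1'-branch (10000001, 1000110, 1011000001, 11100000110): 29 nodes
Sum: 58

58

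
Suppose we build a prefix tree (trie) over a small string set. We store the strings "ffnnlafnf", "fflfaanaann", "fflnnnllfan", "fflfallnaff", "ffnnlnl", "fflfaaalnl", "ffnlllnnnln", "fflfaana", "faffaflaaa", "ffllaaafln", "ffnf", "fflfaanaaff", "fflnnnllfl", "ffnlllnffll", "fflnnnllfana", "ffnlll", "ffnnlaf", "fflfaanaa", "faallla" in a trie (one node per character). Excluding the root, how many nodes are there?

76

Trace insertions, counting only characters that open a new branch:
  "ffnnlafnf" → 9 new (f, f, n, n, l, a, f, n, f)
  "fflfaanaann" → prefix "ff" already present; 9 new (l, f, a, a, n, a, a, n, n)
  "fflnnnllfan" → prefix "ffl" already present; 8 new (n, n, n, l, l, f, a, n)
  "fflfallnaff" → prefix "fflfa" already present; 6 new (l, l, n, a, f, f)
  "ffnnlnl" → prefix "ffnnl" already present; 2 new (n, l)
  "fflfaaalnl" → prefix "fflfaa" already present; 4 new (a, l, n, l)
  "ffnlllnnnln" → prefix "ffn" already present; 8 new (l, l, l, n, n, n, l, n)
  "fflfaana" → prefix "fflfaana" already present; 0 new (none)
  "faffaflaaa" → prefix "f" already present; 9 new (a, f, f, a, f, l, a, a, a)
  "ffllaaafln" → prefix "ffl" already present; 7 new (l, a, a, a, f, l, n)
  "ffnf" → prefix "ffn" already present; 1 new (f)
  "fflfaanaaff" → prefix "fflfaanaa" already present; 2 new (f, f)
  "fflnnnllfl" → prefix "fflnnnllf" already present; 1 new (l)
  "ffnlllnffll" → prefix "ffnllln" already present; 4 new (f, f, l, l)
  "fflnnnllfana" → prefix "fflnnnllfan" already present; 1 new (a)
  "ffnlll" → prefix "ffnlll" already present; 0 new (none)
  "ffnnlaf" → prefix "ffnnlaf" already present; 0 new (none)
  "fflfaanaa" → prefix "fflfaanaa" already present; 0 new (none)
  "faallla" → prefix "fa" already present; 5 new (a, l, l, l, a)
Total nodes = 9 + 9 + 8 + 6 + 2 + 4 + 8 + 0 + 9 + 7 + 1 + 2 + 1 + 4 + 1 + 0 + 0 + 0 + 5 = 76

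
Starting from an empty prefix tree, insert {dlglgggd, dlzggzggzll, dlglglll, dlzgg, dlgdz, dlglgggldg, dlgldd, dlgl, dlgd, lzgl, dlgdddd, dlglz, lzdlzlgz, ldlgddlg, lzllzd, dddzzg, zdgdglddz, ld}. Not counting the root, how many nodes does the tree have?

66

For each word, the new-node count is its length minus the longest prefix already in the trie:
  "dlglgggd" → 8 new (d, l, g, l, g, g, g, d)
  "dlzggzggzll" → prefix "dl" already present; 9 new (z, g, g, z, g, g, z, l, l)
  "dlglglll" → prefix "dlglg" already present; 3 new (l, l, l)
  "dlzgg" → prefix "dlzgg" already present; 0 new (none)
  "dlgdz" → prefix "dlg" already present; 2 new (d, z)
  "dlglgggldg" → prefix "dlglggg" already present; 3 new (l, d, g)
  "dlgldd" → prefix "dlgl" already present; 2 new (d, d)
  "dlgl" → prefix "dlgl" already present; 0 new (none)
  "dlgd" → prefix "dlgd" already present; 0 new (none)
  "lzgl" → 4 new (l, z, g, l)
  "dlgdddd" → prefix "dlgd" already present; 3 new (d, d, d)
  "dlglz" → prefix "dlgl" already present; 1 new (z)
  "lzdlzlgz" → prefix "lz" already present; 6 new (d, l, z, l, g, z)
  "ldlgddlg" → prefix "l" already present; 7 new (d, l, g, d, d, l, g)
  "lzllzd" → prefix "lz" already present; 4 new (l, l, z, d)
  "dddzzg" → prefix "d" already present; 5 new (d, d, z, z, g)
  "zdgdglddz" → 9 new (z, d, g, d, g, l, d, d, z)
  "ld" → prefix "ld" already present; 0 new (none)
Total nodes = 8 + 9 + 3 + 0 + 2 + 3 + 2 + 0 + 0 + 4 + 3 + 1 + 6 + 7 + 4 + 5 + 9 + 0 = 66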